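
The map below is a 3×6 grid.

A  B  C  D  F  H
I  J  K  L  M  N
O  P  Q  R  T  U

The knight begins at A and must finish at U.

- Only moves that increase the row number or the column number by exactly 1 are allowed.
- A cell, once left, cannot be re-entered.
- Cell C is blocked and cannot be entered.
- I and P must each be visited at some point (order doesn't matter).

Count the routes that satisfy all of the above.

A right/down-only route from A to U makes exactly 2 down-moves and 5 right-moves in some order.
With no other constraints that would be C(7,2) = 21 routes.
A monotone route can only reach the required cells in the order I, P, so split there and multiply the segment counts (each segment already excludes blocked cells): A→I: 1; I→P: 2; P→U: 1; product = 2.
That gives 2 routes.

2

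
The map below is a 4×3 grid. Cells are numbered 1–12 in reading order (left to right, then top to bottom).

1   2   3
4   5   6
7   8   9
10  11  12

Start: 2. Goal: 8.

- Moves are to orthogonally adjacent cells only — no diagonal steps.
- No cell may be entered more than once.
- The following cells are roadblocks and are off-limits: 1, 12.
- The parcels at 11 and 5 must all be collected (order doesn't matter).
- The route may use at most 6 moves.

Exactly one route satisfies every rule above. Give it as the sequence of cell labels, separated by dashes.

2 - 5 - 4 - 7 - 10 - 11 - 8

The budget equals the shortest possible length, so every move has to be on a shortest route through the required cells.
Route from 2: down 1 to 5, left 1 to 4, down 2 to 10, right 1 to 11, up 1 to 8 — 6 moves in all.
Check: all required cells visited; 6 ≤ 6 moves.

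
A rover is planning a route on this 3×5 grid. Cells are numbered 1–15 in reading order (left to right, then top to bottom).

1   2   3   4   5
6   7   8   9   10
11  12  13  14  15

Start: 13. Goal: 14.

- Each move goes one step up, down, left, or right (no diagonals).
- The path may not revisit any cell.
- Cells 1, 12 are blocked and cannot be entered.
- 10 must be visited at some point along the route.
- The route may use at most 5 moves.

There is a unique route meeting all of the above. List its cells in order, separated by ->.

13 -> 8 -> 9 -> 10 -> 15 -> 14

Any route must reach 10 and still end at 14 within 5 moves, so the order of the required stops is forced.
Route from 13: up 1 to 8, right 2 to 10, down 1 to 15, left 1 to 14 — 5 moves in all.
Check: all required cells visited; 5 ≤ 5 moves.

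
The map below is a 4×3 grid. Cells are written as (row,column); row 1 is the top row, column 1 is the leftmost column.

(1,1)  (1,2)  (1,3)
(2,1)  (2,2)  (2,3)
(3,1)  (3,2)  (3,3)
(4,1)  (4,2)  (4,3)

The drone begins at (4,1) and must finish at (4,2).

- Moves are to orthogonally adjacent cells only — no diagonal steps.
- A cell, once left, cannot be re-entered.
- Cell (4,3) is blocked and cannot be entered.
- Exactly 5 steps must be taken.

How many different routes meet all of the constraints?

1

Need simple routes of exactly 5 moves from (4,1) to (4,2) (Manhattan distance 1, so 2 moves are spent on a detour and 2 undoing it).
Enumerating: (4,1) (3,1) (2,1) (2,2) (3,2) (4,2).
That gives 1 route.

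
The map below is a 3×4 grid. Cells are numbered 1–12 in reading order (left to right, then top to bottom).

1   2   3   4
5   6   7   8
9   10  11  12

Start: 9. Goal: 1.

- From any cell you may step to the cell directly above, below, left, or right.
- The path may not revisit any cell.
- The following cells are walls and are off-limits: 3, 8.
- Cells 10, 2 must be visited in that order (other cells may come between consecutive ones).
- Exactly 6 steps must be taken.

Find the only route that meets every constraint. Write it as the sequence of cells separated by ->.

The waypoints must appear in the order 10, 2, with no cell reused.
Route from 9: 2× right (reaching 11), up to 7, left to 6, up to 2, left to 1 — 6 moves in all.
Check: order respected (10 at step 1, 2 at step 5); 6 moves as required.

9 -> 10 -> 11 -> 7 -> 6 -> 2 -> 1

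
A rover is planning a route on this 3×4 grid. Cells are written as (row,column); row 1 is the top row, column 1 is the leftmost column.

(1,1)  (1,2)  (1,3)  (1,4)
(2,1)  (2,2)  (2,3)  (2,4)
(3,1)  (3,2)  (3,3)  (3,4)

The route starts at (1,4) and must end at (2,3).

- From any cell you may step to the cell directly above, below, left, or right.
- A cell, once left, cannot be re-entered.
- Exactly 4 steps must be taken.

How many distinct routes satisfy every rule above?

Need simple routes of exactly 4 moves from (1,4) to (2,3) (Manhattan distance 2, so 1 moves are spent on a detour and 1 undoing it).
Enumerating: (1,4) (2,4) (3,4) (3,3) (2,3) | (1,4) (1,3) (1,2) (2,2) (2,3).
That gives 2 routes.

2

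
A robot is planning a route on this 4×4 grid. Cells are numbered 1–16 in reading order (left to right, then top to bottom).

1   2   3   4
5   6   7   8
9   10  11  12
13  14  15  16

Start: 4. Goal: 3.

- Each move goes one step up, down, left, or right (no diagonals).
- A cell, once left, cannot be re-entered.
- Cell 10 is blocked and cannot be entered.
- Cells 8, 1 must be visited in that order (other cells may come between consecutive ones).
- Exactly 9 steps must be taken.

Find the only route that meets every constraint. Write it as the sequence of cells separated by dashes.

4 - 8 - 12 - 11 - 7 - 6 - 5 - 1 - 2 - 3

The waypoints must appear in the order 8, 1, with no cell reused.
Route from 4: 2× down (reaching 12), left to 11, up to 7, 2× left (reaching 5), up to 1, 2× right (reaching 3) — 9 moves in all.
Check: order respected (8 at step 1, 1 at step 7); 9 moves as required.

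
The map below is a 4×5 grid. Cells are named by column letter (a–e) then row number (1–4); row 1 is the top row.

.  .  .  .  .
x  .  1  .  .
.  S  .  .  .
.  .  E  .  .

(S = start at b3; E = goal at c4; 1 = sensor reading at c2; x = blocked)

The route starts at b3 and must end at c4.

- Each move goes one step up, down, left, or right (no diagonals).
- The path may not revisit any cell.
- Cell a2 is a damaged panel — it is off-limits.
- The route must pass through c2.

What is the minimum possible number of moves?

4

Any route passes through c2 somewhere between b3 and c4. Summing Manhattan distances along the two legs (b3 → c2 → c4) gives a lower bound of 2 + 2 = 4 moves.
A route of 4 moves achieves this: b3 → b2 → c2 → c3 → c4.
Since 4 matches the lower bound, it is optimal.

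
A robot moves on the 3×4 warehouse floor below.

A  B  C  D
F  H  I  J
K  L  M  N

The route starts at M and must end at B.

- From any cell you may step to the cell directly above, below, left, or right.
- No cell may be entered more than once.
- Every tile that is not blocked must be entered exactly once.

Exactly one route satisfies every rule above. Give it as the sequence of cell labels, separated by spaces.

M N J D C I H L K F A B

Need to visit all 12 open cells exactly once, starting at M and ending at B.
Cell N has only two open neighbours (J and M), so the path must pass straight through it: one of those is the cell it's entered from and the other is where it exits.
Route from M: right to N, 2× up (reaching D), left to C, down to I, left to H, down to L, left to K, 2× up (reaching A), right to B — 11 moves in all.
Check: all 12 open cells covered.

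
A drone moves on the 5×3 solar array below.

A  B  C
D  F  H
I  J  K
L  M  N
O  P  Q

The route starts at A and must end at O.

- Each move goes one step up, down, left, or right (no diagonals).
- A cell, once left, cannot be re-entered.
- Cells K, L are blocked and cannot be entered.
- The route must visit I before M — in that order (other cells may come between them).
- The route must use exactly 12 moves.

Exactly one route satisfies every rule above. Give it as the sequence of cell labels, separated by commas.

A, B, C, H, F, D, I, J, M, N, Q, P, O

The waypoints must appear in the order I, M, with no cell reused.
Route from A: 2× right (reaching C), down to H, 2× left (reaching D), down to I, right to J, down to M, right to N, down to Q, 2× left (reaching O) — 12 moves in all.
Check: order respected (I at step 6, M at step 8); 12 moves as required.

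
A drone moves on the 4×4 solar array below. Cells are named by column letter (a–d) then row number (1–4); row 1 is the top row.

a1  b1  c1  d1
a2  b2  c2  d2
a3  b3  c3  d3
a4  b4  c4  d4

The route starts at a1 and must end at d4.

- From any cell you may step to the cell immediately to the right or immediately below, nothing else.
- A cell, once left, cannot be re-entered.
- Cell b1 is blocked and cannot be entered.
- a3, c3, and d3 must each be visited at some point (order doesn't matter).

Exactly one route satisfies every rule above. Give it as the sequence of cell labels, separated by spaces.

a1 a2 a3 b3 c3 d3 d4

Moves only go right or down, so the column and row indices never decrease.
Route from a1: down 2 to a3, right 3 to d3, down 1 to d4 — 6 moves in all.
Check: all required cells visited.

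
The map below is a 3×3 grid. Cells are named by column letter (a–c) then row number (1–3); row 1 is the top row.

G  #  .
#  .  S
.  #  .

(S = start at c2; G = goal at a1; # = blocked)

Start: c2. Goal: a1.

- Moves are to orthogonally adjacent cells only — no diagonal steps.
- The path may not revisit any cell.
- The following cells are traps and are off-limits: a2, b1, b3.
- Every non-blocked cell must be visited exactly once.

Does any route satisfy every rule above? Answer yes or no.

no

Cell c1 has only one open neighbour but is neither the start nor the goal, so a Hamiltonian route would have to both enter and leave it through the same neighbour — impossible without revisiting.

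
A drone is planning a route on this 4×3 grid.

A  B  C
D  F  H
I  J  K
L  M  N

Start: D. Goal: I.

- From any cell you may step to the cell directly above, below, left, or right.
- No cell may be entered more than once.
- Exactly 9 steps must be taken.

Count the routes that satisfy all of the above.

11

Need simple routes of exactly 9 moves from D to I (Manhattan distance 1, so 4 moves are spent on a detour and 4 undoing it).
Branch systematically from the start, pruning whenever the remaining move budget drops below the Manhattan distance to I or differs from it in parity. Grouping the completions by first move — via A: 8; via F: 3 (no valid completion starts via I) — and summing: 8 + 3 = 11.
That gives 11 routes.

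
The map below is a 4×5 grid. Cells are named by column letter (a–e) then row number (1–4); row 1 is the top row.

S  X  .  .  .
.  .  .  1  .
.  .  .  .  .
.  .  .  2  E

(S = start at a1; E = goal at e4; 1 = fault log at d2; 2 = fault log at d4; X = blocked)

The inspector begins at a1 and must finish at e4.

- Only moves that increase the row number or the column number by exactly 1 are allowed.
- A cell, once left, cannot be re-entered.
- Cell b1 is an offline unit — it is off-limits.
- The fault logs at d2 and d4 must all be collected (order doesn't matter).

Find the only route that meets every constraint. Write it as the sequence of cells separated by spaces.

a1 a2 b2 c2 d2 d3 d4 e4

Moves only go right or down, so the column and row indices never decrease.
Route from a1: down 1 to a2, right 3 to d2, down 2 to d4, right 1 to e4 — 7 moves in all.
Check: all required cells visited.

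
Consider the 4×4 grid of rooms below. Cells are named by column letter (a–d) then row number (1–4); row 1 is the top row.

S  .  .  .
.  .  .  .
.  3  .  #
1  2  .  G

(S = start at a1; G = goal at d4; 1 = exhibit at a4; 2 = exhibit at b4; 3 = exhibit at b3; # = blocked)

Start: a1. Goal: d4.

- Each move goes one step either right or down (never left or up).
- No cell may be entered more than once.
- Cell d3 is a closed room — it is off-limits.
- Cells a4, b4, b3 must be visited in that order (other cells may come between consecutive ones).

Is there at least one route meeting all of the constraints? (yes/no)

no

b3 lies above b4, so going from b4 to b3 would need an upward move — but moves only go right/down, so b4 cannot be visited before b3.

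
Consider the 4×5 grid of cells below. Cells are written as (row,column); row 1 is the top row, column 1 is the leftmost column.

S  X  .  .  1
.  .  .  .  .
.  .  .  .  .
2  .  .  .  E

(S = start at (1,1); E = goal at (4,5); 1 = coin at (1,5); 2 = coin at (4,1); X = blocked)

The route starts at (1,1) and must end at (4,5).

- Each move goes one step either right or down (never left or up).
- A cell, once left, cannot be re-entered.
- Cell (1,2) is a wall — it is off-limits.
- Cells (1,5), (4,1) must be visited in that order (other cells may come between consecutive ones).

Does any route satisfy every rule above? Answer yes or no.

(4,1) lies to the left of (1,5), so going from (1,5) to (4,1) would need a leftward move — but moves only go right/down, so (1,5) cannot be visited before (4,1).

no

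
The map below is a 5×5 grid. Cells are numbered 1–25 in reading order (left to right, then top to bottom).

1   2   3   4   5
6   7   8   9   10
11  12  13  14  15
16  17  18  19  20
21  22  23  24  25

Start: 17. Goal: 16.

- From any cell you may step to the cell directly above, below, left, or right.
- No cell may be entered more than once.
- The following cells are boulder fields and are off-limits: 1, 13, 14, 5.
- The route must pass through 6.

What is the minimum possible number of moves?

5

Any route passes through 6 somewhere between 17 and 16. Summing Manhattan distances along the two legs (17 → 6 → 16) gives a lower bound of 3 + 2 = 5 moves.
A route of 5 moves achieves this: 17 → 12 → 7 → 6 → 11 → 16.
Since 5 matches the lower bound, it is optimal.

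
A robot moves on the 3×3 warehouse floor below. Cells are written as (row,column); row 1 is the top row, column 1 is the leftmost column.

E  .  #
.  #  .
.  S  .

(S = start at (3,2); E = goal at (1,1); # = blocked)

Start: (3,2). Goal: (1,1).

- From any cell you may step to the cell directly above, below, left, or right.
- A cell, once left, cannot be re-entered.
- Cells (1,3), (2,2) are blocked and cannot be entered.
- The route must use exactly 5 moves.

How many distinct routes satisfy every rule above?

0

Need simple routes of exactly 5 moves from (3,2) to (1,1) (Manhattan distance 3, so 1 moves are spent on a detour and 1 undoing it).
No route satisfies every constraint, so the count is 0.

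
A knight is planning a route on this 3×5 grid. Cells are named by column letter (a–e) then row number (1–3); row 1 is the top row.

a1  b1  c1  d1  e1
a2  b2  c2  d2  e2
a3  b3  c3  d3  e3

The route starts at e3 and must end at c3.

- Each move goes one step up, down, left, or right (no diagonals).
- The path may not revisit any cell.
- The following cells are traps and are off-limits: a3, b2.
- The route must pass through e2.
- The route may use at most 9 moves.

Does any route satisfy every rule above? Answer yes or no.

yes

One route that works: e3 → e2 → d2 → d3 → c3.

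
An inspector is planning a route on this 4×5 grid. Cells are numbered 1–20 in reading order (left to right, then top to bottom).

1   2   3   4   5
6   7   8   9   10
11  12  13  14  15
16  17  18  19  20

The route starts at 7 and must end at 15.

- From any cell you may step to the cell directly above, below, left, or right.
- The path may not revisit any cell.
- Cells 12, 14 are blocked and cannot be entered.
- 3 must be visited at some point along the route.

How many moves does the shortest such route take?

Any route passes through 3 somewhere between 7 and 15. Summing Manhattan distances along the two legs (7 → 3 → 15) gives a lower bound of 2 + 4 = 6 moves.
A route of 6 moves achieves this: 7 → 2 → 3 → 8 → 9 → 10 → 15.
Since 6 matches the lower bound, it is optimal.

6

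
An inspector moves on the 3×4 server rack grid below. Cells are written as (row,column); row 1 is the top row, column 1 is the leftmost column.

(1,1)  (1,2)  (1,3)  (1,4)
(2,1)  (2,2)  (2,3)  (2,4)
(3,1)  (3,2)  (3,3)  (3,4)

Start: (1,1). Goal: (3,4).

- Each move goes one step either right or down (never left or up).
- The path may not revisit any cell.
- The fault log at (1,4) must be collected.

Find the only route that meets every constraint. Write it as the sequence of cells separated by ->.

Moves only go right or down, so the column and row indices never decrease.
Route from (1,1): right 3 to (1,4), down 2 to (3,4) — 5 moves in all.
Check: all required cells visited.

(1,1) -> (1,2) -> (1,3) -> (1,4) -> (2,4) -> (3,4)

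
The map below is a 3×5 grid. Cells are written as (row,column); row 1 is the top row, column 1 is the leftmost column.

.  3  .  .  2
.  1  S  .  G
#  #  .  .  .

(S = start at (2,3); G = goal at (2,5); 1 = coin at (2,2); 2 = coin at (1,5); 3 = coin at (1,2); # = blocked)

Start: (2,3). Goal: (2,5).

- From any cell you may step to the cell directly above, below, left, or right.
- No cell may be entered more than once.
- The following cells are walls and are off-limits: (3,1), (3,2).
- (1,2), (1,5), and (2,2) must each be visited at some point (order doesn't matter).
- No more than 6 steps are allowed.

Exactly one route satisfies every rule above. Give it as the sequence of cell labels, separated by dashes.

(2,3) - (2,2) - (1,2) - (1,3) - (1,4) - (1,5) - (2,5)

Any route must reach (1,2), (1,5), and (2,2) and still end at (2,5) within 6 moves, so the order of the required stops is forced.
Route from (2,3): left to (2,2), up to (1,2), 3× right (reaching (1,5)), down to (2,5) — 6 moves in all.
Check: all required cells visited; 6 ≤ 6 moves.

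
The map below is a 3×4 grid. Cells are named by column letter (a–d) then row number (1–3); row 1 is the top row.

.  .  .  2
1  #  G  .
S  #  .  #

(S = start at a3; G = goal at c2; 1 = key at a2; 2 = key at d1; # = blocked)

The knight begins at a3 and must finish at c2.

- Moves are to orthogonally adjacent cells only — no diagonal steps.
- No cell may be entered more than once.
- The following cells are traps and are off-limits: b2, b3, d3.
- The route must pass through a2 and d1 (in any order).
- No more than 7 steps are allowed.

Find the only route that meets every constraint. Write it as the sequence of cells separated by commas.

a3, a2, a1, b1, c1, d1, d2, c2

The 7-move cap with required stops at a2, d1 leaves no slack for detours.
Route from a3: up 2 to a1, right 3 to d1, down 1 to d2, left 1 to c2 — 7 moves in all.
Check: all required cells visited; 7 ≤ 7 moves.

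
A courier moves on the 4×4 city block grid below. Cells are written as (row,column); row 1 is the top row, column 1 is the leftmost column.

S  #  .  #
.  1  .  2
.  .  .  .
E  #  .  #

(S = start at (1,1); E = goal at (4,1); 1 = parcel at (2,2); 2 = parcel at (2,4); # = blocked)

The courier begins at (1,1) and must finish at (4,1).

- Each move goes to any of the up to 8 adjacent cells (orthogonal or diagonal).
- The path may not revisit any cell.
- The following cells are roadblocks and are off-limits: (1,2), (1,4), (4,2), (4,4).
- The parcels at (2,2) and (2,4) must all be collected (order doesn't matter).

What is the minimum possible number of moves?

6

Any route passes through (2,2) and (2,4) in some order between (1,1) and (4,1). Summing Chebyshev distances along each leg and taking the cheapest ordering ((1,1) → (2,2) → (2,4) → (4,1)) gives a lower bound of 1 + 2 + 3 = 6 moves.
A route of 6 moves achieves this: (1,1) → (2,2) → (1,3) → (2,4) → (2,3) → (3,2) → (4,1).
Since 6 matches the lower bound, it is optimal.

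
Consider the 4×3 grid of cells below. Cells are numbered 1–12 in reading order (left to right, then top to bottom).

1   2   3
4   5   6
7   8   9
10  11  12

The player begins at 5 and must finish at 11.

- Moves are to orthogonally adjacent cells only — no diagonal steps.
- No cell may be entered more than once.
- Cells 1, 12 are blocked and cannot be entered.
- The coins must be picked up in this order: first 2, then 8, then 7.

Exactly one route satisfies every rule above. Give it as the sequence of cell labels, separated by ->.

The waypoints must appear in the order 2, 8, 7, with no cell reused.
Route from 5: up to 2, right to 3, 2× down (reaching 9), 2× left (reaching 7), down to 10, right to 11 — 8 moves in all.
Check: order respected (2 at step 1, 8 at step 5, 7 at step 6).

5 -> 2 -> 3 -> 6 -> 9 -> 8 -> 7 -> 10 -> 11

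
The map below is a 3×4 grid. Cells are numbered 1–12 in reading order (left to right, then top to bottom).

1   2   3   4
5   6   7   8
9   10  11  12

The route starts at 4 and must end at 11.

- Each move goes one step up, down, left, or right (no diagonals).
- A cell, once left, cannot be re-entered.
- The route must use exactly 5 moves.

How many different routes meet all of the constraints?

Need simple routes of exactly 5 moves from 4 to 11 (Manhattan distance 3, so 1 moves are spent on a detour and 1 undoing it).
Enumerating: 4 8 7 6 10 11 | 4 3 7 6 10 11 | 4 3 7 8 12 11 | 4 3 2 6 10 11 | 4 3 2 6 7 11.
That gives 5 routes.

5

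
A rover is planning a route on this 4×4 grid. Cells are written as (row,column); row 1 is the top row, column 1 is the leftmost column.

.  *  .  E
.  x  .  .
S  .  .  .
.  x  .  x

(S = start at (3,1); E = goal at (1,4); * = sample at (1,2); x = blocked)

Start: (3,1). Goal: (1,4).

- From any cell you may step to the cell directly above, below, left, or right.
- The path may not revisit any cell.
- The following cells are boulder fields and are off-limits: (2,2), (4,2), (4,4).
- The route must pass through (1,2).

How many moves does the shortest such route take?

Any route passes through (1,2) somewhere between (3,1) and (1,4). Summing Manhattan distances along the two legs ((3,1) → (1,2) → (1,4)) gives a lower bound of 3 + 2 = 5 moves.
A route of 5 moves achieves this: (3,1) → (2,1) → (1,1) → (1,2) → (1,3) → (1,4).
Since 5 matches the lower bound, it is optimal.

5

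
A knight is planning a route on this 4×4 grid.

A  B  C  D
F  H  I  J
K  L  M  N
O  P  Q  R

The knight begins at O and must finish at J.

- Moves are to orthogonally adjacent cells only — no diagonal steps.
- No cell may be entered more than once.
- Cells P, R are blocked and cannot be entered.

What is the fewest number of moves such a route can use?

5

The Manhattan distance from O to J is |4−2| + |1−4| = 5, so at least 5 moves are needed.
A route of 5 moves achieves this: O → K → F → H → I → J.
Since 5 matches the lower bound, it is optimal.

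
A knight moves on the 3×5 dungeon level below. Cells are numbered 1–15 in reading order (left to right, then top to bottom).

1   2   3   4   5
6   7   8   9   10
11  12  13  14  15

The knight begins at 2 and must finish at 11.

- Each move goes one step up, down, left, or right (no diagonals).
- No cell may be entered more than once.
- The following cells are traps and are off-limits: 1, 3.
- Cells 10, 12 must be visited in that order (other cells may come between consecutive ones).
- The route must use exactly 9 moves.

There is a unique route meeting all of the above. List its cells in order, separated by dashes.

The waypoints must appear in the order 10, 12, with no cell reused.
Route from 2: down to 7, 3× right (reaching 10), down to 15, 4× left (reaching 11) — 9 moves in all.
Check: order respected (10 at step 4, 12 at step 8); 9 moves as required.

2 - 7 - 8 - 9 - 10 - 15 - 14 - 13 - 12 - 11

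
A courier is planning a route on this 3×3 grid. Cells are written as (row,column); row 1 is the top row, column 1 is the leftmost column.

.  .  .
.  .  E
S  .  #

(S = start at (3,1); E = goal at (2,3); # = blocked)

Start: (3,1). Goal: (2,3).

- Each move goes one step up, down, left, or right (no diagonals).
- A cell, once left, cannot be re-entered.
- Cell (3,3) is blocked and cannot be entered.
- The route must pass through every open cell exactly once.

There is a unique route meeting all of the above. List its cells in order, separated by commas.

(3,1), (3,2), (2,2), (2,1), (1,1), (1,2), (1,3), (2,3)

Need to visit all 8 open cells exactly once, starting at (3,1) and ending at (2,3).
Cell (1,1) has only two open neighbours ((2,1) and (1,2)), so the path must pass straight through it: one of those is the cell it's entered from and the other is where it exits.
Route from (3,1): right to (3,2), up to (2,2), left to (2,1), up to (1,1), 2× right (reaching (1,3)), down to (2,3) — 7 moves in all.
Check: all 8 open cells covered.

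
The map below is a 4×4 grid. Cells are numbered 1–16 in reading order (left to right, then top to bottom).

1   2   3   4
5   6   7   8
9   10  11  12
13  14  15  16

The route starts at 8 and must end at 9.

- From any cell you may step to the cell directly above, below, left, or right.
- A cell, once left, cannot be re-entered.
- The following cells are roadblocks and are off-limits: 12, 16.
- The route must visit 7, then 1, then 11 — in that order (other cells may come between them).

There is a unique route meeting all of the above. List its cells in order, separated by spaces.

The waypoints must appear in the order 7, 1, 11, with no cell reused.
Route from 8: left to 7, up to 3, 2× left (reaching 1), down to 5, right to 6, down to 10, right to 11, down to 15, 2× left (reaching 13), up to 9 — 12 moves in all.
Check: order respected (7 at step 1, 1 at step 4, 11 at step 8).

8 7 3 2 1 5 6 10 11 15 14 13 9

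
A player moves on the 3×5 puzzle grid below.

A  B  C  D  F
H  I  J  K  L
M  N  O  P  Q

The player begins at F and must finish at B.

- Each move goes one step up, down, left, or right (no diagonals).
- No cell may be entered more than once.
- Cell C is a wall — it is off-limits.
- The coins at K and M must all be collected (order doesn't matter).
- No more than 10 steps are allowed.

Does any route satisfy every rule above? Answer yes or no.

yes

One route that works: F → L → K → P → O → N → M → H → A → B.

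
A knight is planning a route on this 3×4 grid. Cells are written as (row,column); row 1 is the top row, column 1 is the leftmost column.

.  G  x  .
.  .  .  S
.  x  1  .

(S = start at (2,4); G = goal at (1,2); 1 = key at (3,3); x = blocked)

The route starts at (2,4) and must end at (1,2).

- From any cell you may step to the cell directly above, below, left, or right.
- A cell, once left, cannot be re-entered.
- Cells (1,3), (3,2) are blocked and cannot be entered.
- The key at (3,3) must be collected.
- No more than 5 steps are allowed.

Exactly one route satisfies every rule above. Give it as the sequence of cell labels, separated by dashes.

(2,4) - (3,4) - (3,3) - (2,3) - (2,2) - (1,2)

The budget equals the shortest possible length, so every move has to be on a shortest route through the required cells.
Route from (2,4): down to (3,4), left to (3,3), up to (2,3), left to (2,2), up to (1,2) — 5 moves in all.
Check: all required cells visited; 5 ≤ 5 moves.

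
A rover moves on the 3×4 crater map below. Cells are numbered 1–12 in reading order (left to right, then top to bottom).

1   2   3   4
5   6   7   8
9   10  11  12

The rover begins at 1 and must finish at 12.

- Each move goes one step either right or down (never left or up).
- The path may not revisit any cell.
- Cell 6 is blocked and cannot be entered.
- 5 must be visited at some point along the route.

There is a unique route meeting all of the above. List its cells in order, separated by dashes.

Moves only go right or down, so the column and row indices never decrease.
Route from 1: down 2 to 9, right 3 to 12 — 5 moves in all.
Check: all required cells visited.

1 - 5 - 9 - 10 - 11 - 12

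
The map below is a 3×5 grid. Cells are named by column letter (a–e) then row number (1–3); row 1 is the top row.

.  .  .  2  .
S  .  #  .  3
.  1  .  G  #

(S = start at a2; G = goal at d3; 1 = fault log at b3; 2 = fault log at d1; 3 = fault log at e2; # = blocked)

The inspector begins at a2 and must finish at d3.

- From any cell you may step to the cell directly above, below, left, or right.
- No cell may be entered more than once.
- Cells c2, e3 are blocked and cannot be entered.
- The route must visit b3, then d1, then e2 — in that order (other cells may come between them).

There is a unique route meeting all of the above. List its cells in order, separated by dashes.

a2 - a3 - b3 - b2 - b1 - c1 - d1 - e1 - e2 - d2 - d3

The waypoints must appear in the order b3, d1, e2, with no cell reused.
Route from a2: down 1 to a3, right 1 to b3, up 2 to b1, right 3 to e1, down 1 to e2, left 1 to d2, down 1 to d3 — 10 moves in all.
Check: order respected (1 at step 2, 2 at step 6, 3 at step 8).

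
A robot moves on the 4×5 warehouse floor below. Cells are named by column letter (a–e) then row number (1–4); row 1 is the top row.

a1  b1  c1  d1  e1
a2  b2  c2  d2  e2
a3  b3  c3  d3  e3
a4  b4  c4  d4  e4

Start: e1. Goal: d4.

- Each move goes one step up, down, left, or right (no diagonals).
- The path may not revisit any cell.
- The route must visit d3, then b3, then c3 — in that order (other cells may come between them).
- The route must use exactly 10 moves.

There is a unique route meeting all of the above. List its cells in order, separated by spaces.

e1 e2 e3 d3 d2 c2 b2 b3 c3 c4 d4

The waypoints must appear in the order d3, b3, c3, with no cell reused.
Route from e1: down 2 to e3, left 1 to d3, up 1 to d2, left 2 to b2, down 1 to b3, right 1 to c3, down 1 to c4, right 1 to d4 — 10 moves in all.
Check: order respected (d3 at step 3, b3 at step 7, c3 at step 8); 10 moves as required.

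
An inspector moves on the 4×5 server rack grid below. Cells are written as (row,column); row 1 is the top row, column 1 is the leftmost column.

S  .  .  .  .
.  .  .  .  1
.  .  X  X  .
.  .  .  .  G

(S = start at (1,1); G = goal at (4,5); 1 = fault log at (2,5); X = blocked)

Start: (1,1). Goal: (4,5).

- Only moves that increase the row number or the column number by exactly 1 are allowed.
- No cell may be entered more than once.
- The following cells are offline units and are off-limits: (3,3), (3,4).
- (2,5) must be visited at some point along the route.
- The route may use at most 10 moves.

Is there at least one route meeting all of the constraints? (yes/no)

One route that works: (1,1) → (2,1) → (2,2) → (2,3) → (2,4) → (2,5) → (3,5) → (4,5).

yes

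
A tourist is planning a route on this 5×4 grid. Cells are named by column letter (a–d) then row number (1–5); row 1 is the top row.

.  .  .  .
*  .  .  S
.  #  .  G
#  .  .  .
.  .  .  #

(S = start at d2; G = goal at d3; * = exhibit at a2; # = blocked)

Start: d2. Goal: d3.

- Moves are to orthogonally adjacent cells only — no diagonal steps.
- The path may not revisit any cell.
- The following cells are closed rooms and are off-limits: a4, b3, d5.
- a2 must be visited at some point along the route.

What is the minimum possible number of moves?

9

Any route passes through a2 somewhere between d2 and d3. Summing Manhattan distances along the two legs (d2 → a2 → d3) gives a lower bound of 3 + 4 = 7 moves.
The shortest route satisfying every rule uses 9 moves: d2 → d1 → c1 → b1 → a1 → a2 → b2 → c2 → c3 → d3.
The no-revisit rule (legs can't share cells) pushes the minimum above the 7-move bound; an exhaustive check rules out every length from 7 to 8, leaving 9 as the minimum.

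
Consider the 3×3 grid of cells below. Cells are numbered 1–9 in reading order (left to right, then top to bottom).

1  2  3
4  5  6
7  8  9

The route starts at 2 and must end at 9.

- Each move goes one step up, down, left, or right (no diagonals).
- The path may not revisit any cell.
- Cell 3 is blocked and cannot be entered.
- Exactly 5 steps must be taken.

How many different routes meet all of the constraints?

Need simple routes of exactly 5 moves from 2 to 9 (Manhattan distance 3, so 1 moves are spent on a detour and 1 undoing it).
Enumerating: 2 5 4 7 8 9 | 2 1 4 7 8 9 | 2 1 4 5 8 9 | 2 1 4 5 6 9.
That gives 4 routes.

4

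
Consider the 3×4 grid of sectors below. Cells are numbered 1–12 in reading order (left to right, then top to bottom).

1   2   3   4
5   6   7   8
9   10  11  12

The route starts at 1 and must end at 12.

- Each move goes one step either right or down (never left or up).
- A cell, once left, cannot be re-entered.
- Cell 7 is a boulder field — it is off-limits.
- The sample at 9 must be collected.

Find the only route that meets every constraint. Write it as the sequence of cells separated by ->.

1 -> 5 -> 9 -> 10 -> 11 -> 12

Moves only go right or down, so the column and row indices never decrease.
Route from 1: 2× down (reaching 9), 3× right (reaching 12) — 5 moves in all.
Check: all required cells visited.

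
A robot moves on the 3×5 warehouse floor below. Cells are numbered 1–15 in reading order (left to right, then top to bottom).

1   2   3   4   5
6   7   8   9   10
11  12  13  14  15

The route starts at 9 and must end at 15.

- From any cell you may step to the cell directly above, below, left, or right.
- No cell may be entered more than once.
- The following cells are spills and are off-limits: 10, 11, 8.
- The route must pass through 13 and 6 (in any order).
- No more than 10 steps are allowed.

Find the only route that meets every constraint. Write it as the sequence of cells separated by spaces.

9 4 3 2 1 6 7 12 13 14 15

Any route must reach 13 and 6 and still end at 15 within 10 moves, so the order of the required stops is forced.
Route from 9: up to 4, 3× left (reaching 1), down to 6, right to 7, down to 12, 3× right (reaching 15) — 10 moves in all.
Check: all required cells visited; 10 ≤ 10 moves.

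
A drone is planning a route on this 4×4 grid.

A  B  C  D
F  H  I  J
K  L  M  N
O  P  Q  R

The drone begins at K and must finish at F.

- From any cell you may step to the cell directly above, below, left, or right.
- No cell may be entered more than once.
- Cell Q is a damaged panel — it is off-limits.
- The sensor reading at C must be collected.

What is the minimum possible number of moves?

7

Any route passes through C somewhere between K and F. Summing Manhattan distances along the two legs (K → C → F) gives a lower bound of 4 + 3 = 7 moves.
A route of 7 moves achieves this: K → L → H → I → C → B → A → F.
Since 7 matches the lower bound, it is optimal.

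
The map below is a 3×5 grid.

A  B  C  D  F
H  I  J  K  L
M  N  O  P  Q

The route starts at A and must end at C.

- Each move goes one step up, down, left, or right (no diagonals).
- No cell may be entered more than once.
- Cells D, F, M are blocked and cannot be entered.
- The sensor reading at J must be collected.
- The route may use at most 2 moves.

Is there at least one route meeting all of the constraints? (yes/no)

Even ignoring the no-revisit rule, getting from A to C via J needs at least 3 + 1 = 4 moves (Manhattan distance per leg), which exceeds the 2-move limit.

no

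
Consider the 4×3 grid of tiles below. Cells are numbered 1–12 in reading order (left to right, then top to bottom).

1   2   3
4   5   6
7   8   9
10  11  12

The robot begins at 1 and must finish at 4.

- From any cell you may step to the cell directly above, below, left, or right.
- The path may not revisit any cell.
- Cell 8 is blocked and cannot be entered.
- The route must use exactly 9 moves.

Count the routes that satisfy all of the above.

Need simple routes of exactly 9 moves from 1 to 4 (Manhattan distance 1, so 4 moves are spent on a detour and 4 undoing it).
Enumerating: 1 2 5 6 9 12 11 10 7 4 | 1 2 3 6 9 12 11 10 7 4.
That gives 2 routes.

2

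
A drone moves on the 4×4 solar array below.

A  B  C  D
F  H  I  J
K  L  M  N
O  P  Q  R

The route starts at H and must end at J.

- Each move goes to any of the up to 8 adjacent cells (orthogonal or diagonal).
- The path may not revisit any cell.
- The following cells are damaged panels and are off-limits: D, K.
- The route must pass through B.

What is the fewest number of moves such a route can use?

3

Any route passes through B somewhere between H and J. Summing Chebyshev distances along the two legs (H → B → J) gives a lower bound of 1 + 2 = 3 moves.
A route of 3 moves achieves this: H → B → C → J.
Since 3 matches the lower bound, it is optimal.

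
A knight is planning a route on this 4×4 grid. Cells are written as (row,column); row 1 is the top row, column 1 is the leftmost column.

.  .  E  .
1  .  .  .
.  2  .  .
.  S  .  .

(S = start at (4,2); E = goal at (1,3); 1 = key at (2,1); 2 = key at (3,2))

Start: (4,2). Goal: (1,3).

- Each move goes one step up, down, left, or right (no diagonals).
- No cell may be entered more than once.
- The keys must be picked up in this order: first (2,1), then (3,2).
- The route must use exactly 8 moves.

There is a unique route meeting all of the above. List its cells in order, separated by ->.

The waypoints must appear in the order (2,1), (3,2), with no cell reused.
Route from (4,2): left to (4,1), 2× up (reaching (2,1)), right to (2,2), down to (3,2), right to (3,3), 2× up (reaching (1,3)) — 8 moves in all.
Check: order respected (1 at step 3, 2 at step 5); 8 moves as required.

(4,2) -> (4,1) -> (3,1) -> (2,1) -> (2,2) -> (3,2) -> (3,3) -> (2,3) -> (1,3)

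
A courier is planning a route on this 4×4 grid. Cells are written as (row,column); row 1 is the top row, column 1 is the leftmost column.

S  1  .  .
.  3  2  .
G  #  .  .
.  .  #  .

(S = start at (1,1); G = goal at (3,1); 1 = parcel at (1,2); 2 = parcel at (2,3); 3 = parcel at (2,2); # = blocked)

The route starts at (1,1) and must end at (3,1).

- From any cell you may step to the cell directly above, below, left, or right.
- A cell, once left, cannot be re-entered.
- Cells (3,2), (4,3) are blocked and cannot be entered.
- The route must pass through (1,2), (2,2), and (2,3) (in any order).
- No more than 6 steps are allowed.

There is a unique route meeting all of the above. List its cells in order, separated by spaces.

(1,1) (1,2) (1,3) (2,3) (2,2) (2,1) (3,1)

The budget equals the shortest possible length, so every move has to be on a shortest route through the required cells.
Route from (1,1): right 2 to (1,3), down 1 to (2,3), left 2 to (2,1), down 1 to (3,1) — 6 moves in all.
Check: all required cells visited; 6 ≤ 6 moves.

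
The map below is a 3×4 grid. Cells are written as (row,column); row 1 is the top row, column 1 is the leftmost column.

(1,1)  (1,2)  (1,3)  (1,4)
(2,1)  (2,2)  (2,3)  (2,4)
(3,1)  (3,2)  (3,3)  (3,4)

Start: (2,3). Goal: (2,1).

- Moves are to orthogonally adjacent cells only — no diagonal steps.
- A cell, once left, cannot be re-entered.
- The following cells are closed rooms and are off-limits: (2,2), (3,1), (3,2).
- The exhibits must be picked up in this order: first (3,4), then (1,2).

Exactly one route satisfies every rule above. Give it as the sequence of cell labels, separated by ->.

The waypoints must appear in the order (3,4), (1,2), with no cell reused.
Route from (2,3): down 1 to (3,3), right 1 to (3,4), up 2 to (1,4), left 3 to (1,1), down 1 to (2,1) — 8 moves in all.
Check: order respected ((3,4) at step 2, (1,2) at step 6).

(2,3) -> (3,3) -> (3,4) -> (2,4) -> (1,4) -> (1,3) -> (1,2) -> (1,1) -> (2,1)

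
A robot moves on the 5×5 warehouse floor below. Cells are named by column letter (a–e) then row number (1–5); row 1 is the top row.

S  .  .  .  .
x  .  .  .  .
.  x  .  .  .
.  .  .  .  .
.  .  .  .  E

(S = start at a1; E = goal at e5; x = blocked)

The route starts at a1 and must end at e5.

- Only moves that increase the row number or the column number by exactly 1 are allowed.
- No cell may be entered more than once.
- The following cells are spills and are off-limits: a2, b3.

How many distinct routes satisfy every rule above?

A right/down-only route from a1 to e5 makes exactly 4 down-moves and 4 right-moves in some order.
With no other constraints that would be C(8,4) = 70 routes.
Subtract routes through each blocked cell (inclusion–exclusion for overlaps): − through a2: 35 − through b3: 30 + through a2&b3: 20 → 25.
That gives 25 routes.

25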